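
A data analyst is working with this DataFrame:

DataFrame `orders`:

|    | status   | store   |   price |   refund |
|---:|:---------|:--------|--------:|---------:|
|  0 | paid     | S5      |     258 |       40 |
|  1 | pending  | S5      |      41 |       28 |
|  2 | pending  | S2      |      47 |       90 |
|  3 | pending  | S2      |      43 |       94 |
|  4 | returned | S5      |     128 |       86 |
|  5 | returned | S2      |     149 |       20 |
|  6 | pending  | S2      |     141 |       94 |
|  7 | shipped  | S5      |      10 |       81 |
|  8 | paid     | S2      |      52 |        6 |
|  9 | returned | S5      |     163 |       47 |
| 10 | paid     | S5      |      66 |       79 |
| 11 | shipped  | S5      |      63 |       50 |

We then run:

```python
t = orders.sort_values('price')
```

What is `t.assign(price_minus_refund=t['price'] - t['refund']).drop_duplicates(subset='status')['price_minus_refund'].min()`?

-71

sort by price:
      status store  price  refund
7    shipped    S5     10      81
1    pending    S5     41      28
3    pending    S2     43      94
2    pending    S2     47      90
8       paid    S2     52       6
11   shipped    S5     63      50
10      paid    S5     66      79
4   returned    S5    128      86
6    pending    S2    141      94
5   returned    S2    149      20
9   returned    S5    163      47
0       paid    S5    258      40
add column price_minus_refund = t['price'] - t['refund']:
      status store  price  refund  price_minus_refund
7    shipped    S5     10      81                 -71
1    pending    S5     41      28                  13
3    pending    S2     43      94                 -51
2    pending    S2     47      90                 -43
8       paid    S2     52       6                  46
11   shipped    S5     63      50                  13
10      paid    S5     66      79                 -13
4   returned    S5    128      86                  42
6    pending    S2    141      94                  47
5   returned    S2    149      20                 129
9   returned    S5    163      47                 116
0       paid    S5    258      40                 218
drop duplicate status (keep=first):
     status store  price  refund  price_minus_refund
7   shipped    S5     10      81                 -71
1   pending    S5     41      28                  13
8      paid    S2     52       6                  46
4  returned    S5    128      86                  42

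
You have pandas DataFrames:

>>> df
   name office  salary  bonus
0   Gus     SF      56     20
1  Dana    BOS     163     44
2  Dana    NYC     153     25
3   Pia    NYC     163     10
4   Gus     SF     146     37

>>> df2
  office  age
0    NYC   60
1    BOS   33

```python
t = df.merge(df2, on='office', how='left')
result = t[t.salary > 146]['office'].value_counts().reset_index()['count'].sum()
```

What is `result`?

merge on 'office' (how='left') → 5 rows:
   name office  salary  bonus   age
0   Gus     SF      56     20   NaN
1  Dana    BOS     163     44  33.0
2  Dana    NYC     153     25  60.0
3   Pia    NYC     163     10  60.0
4   Gus     SF     146     37   NaN
filter rows where salary > 146:
   name office  salary  bonus   age
1  Dana    BOS     163     44  33.0
2  Dana    NYC     153     25  60.0
3   Pia    NYC     163     10  60.0
value_counts of office:
office
NYC    2
BOS    1
Name: count, dtype: int64
reset_index():
  office  count
0    NYC      2
1    BOS      1
Taking the sum of column 'count' gives 3.

3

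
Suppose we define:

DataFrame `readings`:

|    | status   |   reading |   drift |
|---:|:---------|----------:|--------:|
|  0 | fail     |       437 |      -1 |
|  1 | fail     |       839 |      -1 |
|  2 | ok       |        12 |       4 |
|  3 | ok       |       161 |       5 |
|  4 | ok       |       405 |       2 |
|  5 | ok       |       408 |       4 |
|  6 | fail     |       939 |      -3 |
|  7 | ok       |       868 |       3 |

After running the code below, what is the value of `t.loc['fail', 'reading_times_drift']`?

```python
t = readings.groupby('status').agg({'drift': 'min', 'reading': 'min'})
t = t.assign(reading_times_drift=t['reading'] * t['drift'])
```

group by status: min(drift), min(reading):
        drift  reading
status                
fail       -3      437
ok          2       12
add column reading_times_drift = t['reading'] * t['drift']:
        drift  reading  reading_times_drift
status                                     
fail       -3      437                -1311
ok          2       12                   24
value at row 'fail', column 'reading_times_drift' → -1311

-1311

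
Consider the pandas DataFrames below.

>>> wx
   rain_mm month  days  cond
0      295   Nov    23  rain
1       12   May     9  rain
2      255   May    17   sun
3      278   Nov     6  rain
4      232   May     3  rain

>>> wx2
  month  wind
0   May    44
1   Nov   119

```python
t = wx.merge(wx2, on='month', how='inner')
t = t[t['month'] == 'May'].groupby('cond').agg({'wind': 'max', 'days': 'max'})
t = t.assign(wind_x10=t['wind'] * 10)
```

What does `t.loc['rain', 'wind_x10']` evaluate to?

merge on 'month' (how='inner') → 5 rows:
   rain_mm month  days  cond  wind
0      295   Nov    23  rain   119
1       12   May     9  rain    44
2      255   May    17   sun    44
3      278   Nov     6  rain   119
4      232   May     3  rain    44
filter rows where month == 'May':
   rain_mm month  days  cond  wind
1       12   May     9  rain    44
2      255   May    17   sun    44
4      232   May     3  rain    44
group by cond: max(wind), max(days):
      wind  days
cond            
rain    44     9
sun     44    17
add column wind_x10 = t['wind'] * 10:
      wind  days  wind_x10
cond                      
rain    44     9       440
sun     44    17       440
Then the value at row 'rain', column 'wind_x10': 440

440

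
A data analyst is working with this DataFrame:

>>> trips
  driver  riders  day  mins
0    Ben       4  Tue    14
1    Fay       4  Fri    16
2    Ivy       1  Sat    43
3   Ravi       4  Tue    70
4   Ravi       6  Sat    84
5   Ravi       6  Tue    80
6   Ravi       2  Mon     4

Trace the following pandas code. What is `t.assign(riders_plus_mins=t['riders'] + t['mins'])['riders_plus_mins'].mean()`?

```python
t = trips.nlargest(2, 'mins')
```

88.0

take 2 rows with largest mins:
  driver  riders  day  mins
4   Ravi       6  Sat    84
5   Ravi       6  Tue    80
add column riders_plus_mins = t['riders'] + t['mins']:
  driver  riders  day  mins  riders_plus_mins
4   Ravi       6  Sat    84                90
5   Ravi       6  Tue    80                86
Taking the mean of column 'riders_plus_mins' gives 88.0.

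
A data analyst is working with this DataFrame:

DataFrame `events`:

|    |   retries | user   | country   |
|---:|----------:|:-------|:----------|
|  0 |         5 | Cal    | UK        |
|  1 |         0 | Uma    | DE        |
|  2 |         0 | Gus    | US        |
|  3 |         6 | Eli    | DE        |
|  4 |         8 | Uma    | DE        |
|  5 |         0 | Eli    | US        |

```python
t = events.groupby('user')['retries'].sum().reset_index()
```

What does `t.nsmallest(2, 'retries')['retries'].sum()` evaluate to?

5

group by user, sum of retries:
user
Cal    5
Eli    6
Gus    0
Uma    8
Name: retries, dtype: int64
reset_index():
  user  retries
0  Cal        5
1  Eli        6
2  Gus        0
3  Uma        8
take 2 rows with smallest retries:
  user  retries
2  Gus        0
0  Cal        5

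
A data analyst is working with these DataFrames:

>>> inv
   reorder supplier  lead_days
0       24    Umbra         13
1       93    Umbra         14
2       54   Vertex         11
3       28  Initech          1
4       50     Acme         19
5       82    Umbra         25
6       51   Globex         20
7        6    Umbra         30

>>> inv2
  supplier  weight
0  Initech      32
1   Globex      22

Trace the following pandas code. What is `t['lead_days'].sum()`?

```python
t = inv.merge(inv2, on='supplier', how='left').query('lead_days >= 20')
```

merge on 'supplier' (how='left') → 8 rows:
   reorder supplier  lead_days  weight
0       24    Umbra         13     NaN
1       93    Umbra         14     NaN
2       54   Vertex         11     NaN
3       28  Initech          1    32.0
4       50     Acme         19     NaN
5       82    Umbra         25     NaN
6       51   Globex         20    22.0
7        6    Umbra         30     NaN
filter rows where lead_days >= 20:
   reorder supplier  lead_days  weight
5       82    Umbra         25     NaN
6       51   Globex         20    22.0
7        6    Umbra         30     NaN
The sum of column 'lead_days' is 75.

75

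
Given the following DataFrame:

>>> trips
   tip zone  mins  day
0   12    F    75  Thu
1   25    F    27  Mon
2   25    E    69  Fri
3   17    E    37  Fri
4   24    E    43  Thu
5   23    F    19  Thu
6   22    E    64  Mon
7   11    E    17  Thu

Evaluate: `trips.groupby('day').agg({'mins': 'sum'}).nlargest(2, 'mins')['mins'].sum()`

260

group by day, sum of mins:
     mins
day      
Fri   106
Mon    91
Thu   154
take 2 rows with largest mins:
     mins
day      
Thu   154
Fri   106
Then the sum of column 'mins': 260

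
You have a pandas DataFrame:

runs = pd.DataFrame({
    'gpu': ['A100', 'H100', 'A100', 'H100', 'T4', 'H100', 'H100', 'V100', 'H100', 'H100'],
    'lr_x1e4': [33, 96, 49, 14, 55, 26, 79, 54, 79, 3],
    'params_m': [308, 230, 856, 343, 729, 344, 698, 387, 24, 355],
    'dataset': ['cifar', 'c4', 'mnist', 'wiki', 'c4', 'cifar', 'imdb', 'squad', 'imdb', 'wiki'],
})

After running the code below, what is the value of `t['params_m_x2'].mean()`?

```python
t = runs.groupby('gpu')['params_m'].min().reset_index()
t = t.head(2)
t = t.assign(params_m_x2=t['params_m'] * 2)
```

group by gpu, min of params_m:
gpu
A100    308
H100     24
T4      729
V100    387
Name: params_m, dtype: int64
reset_index():
    gpu  params_m
0  A100       308
1  H100        24
2    T4       729
3  V100       387
take first 2 rows:
    gpu  params_m
0  A100       308
1  H100        24
add column params_m_x2 = t['params_m'] * 2:
    gpu  params_m  params_m_x2
0  A100       308          616
1  H100        24           48

332.0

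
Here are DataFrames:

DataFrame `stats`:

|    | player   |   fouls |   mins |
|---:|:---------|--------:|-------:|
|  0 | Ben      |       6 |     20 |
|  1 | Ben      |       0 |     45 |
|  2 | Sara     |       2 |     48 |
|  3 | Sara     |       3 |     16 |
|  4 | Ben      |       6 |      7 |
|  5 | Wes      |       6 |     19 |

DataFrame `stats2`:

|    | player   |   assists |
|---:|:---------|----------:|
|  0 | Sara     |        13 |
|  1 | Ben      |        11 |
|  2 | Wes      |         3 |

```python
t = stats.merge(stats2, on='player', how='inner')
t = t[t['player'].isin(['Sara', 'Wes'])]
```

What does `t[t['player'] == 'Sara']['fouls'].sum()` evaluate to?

merge on 'player' (how='inner') → 6 rows:
  player  fouls  mins  assists
0    Ben      6    20       11
1    Ben      0    45       11
2   Sara      2    48       13
3   Sara      3    16       13
4    Ben      6     7       11
5    Wes      6    19        3
filter rows where player in ['Sara', 'Wes']:
  player  fouls  mins  assists
2   Sara      2    48       13
3   Sara      3    16       13
5    Wes      6    19        3
filter rows where player == 'Sara':
  player  fouls  mins  assists
2   Sara      2    48       13
3   Sara      3    16       13

5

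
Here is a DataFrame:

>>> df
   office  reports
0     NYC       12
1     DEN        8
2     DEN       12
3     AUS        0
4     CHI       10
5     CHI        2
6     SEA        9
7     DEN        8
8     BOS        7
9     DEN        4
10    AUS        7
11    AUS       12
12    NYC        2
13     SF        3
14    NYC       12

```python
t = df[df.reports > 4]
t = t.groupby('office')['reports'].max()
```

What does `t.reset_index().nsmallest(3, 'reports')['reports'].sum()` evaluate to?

26

filter rows where reports > 4:
   office  reports
0     NYC       12
1     DEN        8
2     DEN       12
4     CHI       10
6     SEA        9
7     DEN        8
8     BOS        7
10    AUS        7
11    AUS       12
14    NYC       12
group by office, max of reports:
office
AUS    12
BOS     7
CHI    10
DEN    12
NYC    12
SEA     9
Name: reports, dtype: int64
reset_index():
  office  reports
0    AUS       12
1    BOS        7
2    CHI       10
3    DEN       12
4    NYC       12
5    SEA        9
take 3 rows with smallest reports:
  office  reports
1    BOS        7
5    SEA        9
2    CHI       10
So sum() = 26.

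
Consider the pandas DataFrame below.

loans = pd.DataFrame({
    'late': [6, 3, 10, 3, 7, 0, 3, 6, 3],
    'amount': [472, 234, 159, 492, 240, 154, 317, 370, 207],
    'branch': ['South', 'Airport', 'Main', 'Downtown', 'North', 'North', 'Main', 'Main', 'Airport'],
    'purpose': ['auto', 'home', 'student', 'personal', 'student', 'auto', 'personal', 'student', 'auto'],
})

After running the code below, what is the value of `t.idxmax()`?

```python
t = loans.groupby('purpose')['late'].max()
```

student

group by purpose, max of late:
purpose
auto         6
home         3
personal     3
student     10
Name: late, dtype: int64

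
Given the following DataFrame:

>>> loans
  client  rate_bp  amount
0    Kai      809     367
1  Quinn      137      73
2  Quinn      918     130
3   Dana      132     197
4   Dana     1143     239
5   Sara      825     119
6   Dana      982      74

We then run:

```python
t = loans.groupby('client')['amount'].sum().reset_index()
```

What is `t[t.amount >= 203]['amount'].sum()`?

group by client, sum of amount:
client
Dana     510
Kai      367
Quinn    203
Sara     119
Name: amount, dtype: int64
reset_index():
  client  amount
0   Dana     510
1    Kai     367
2  Quinn     203
3   Sara     119
filter rows where amount >= 203:
  client  amount
0   Dana     510
1    Kai     367
2  Quinn     203
The sum of column 'amount' is 1080.

1080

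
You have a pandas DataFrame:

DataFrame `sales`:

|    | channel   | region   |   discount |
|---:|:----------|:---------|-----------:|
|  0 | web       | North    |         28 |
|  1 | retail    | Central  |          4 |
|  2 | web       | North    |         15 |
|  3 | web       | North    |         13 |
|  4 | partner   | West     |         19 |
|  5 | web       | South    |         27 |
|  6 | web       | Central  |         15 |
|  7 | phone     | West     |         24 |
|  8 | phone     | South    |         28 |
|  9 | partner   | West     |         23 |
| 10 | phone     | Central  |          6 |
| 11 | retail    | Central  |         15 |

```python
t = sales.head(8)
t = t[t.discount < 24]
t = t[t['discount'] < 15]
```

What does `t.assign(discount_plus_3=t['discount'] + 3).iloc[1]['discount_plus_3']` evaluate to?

16

take first 8 rows:
   channel   region  discount
0      web    North        28
1   retail  Central         4
2      web    North        15
3      web    North        13
4  partner     West        19
5      web    South        27
6      web  Central        15
7    phone     West        24
filter rows where discount < 24:
   channel   region  discount
1   retail  Central         4
2      web    North        15
3      web    North        13
4  partner     West        19
6      web  Central        15
filter rows where discount < 15:
  channel   region  discount
1  retail  Central         4
3     web    North        13
add column discount_plus_3 = t['discount'] + 3:
  channel   region  discount  discount_plus_3
1  retail  Central         4                7
3     web    North        13               16
Taking the value at position 1, column 'discount_plus_3' gives 16.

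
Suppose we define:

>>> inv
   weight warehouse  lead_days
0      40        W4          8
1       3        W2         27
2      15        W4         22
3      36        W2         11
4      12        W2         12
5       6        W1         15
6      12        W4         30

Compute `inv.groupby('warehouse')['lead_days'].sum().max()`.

60

group by warehouse, sum of lead_days:
warehouse
W1    15
W2    50
W4    60
Name: lead_days, dtype: int64
max of the resulting series → 60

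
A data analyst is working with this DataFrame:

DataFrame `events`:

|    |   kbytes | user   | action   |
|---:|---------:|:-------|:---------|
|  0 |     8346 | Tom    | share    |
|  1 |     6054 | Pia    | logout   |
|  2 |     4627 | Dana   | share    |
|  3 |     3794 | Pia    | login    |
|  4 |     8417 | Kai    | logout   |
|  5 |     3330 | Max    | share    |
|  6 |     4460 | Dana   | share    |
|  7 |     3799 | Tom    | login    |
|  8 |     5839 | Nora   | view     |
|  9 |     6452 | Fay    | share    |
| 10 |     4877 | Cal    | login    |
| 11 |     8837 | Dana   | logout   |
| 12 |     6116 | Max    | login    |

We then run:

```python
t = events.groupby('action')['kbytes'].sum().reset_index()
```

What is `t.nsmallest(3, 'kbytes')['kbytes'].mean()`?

15911.0

group by action, sum of kbytes:
action
login     18586
logout    23308
share     27215
view       5839
Name: kbytes, dtype: int64
reset_index():
   action  kbytes
0   login   18586
1  logout   23308
2   share   27215
3    view    5839
take 3 rows with smallest kbytes:
   action  kbytes
3    view    5839
0   login   18586
1  logout   23308
So mean() = 15911.0.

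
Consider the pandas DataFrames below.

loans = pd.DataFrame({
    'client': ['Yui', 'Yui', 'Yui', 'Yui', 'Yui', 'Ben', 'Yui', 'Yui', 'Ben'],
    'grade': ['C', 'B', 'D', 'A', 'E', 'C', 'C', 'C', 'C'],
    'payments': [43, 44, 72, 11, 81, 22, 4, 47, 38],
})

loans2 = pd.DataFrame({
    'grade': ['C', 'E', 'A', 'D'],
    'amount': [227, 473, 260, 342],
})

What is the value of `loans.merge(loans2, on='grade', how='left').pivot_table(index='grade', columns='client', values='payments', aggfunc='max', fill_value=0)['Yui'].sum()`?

merge on 'grade' (how='left') → 9 rows:
  client grade  payments  amount
0    Yui     C        43   227.0
1    Yui     B        44     NaN
2    Yui     D        72   342.0
3    Yui     A        11   260.0
4    Yui     E        81   473.0
5    Ben     C        22   227.0
6    Yui     C         4   227.0
7    Yui     C        47   227.0
8    Ben     C        38   227.0
pivot: rows=grade, cols=client, max(payments):
client  Ben  Yui
grade           
A         0   11
B         0   44
C        38   47
D         0   72
E         0   81

255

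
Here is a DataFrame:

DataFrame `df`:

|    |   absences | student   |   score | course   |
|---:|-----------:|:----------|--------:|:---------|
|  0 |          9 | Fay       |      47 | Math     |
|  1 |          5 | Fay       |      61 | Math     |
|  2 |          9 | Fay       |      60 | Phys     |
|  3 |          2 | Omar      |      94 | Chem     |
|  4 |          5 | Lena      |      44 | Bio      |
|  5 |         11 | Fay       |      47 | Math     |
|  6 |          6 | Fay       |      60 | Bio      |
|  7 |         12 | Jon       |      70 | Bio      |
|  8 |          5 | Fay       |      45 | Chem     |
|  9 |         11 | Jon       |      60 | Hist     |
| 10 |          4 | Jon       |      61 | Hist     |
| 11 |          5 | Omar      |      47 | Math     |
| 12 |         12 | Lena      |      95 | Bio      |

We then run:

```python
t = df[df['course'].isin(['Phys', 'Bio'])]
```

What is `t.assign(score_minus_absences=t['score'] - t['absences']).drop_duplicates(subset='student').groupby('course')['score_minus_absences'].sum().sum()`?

filter rows where course in ['Phys', 'Bio']:
    absences student  score course
2          9     Fay     60   Phys
4          5    Lena     44    Bio
6          6     Fay     60    Bio
7         12     Jon     70    Bio
12        12    Lena     95    Bio
add column score_minus_absences = t['score'] - t['absences']:
    absences student  score course  score_minus_absences
2          9     Fay     60   Phys                    51
4          5    Lena     44    Bio                    39
6          6     Fay     60    Bio                    54
7         12     Jon     70    Bio                    58
12        12    Lena     95    Bio                    83
drop duplicate student (keep=first):
   absences student  score course  score_minus_absences
2         9     Fay     60   Phys                    51
4         5    Lena     44    Bio                    39
7        12     Jon     70    Bio                    58
group by course, sum of score_minus_absences:
course
Bio     97
Phys    51
Name: score_minus_absences, dtype: int64

148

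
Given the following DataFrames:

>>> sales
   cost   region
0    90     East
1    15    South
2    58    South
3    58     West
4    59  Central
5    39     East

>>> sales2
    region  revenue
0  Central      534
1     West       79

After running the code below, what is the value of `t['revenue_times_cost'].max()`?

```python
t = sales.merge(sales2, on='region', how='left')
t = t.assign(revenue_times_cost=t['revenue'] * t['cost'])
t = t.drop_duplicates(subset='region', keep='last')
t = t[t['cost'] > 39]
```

31506.0

merge on 'region' (how='left') → 6 rows:
   cost   region  revenue
0    90     East      NaN
1    15    South      NaN
2    58    South      NaN
3    58     West     79.0
4    59  Central    534.0
5    39     East      NaN
add column revenue_times_cost = t['revenue'] * t['cost']:
   cost   region  revenue  revenue_times_cost
0    90     East      NaN                 NaN
1    15    South      NaN                 NaN
2    58    South      NaN                 NaN
3    58     West     79.0              4582.0
4    59  Central    534.0             31506.0
5    39     East      NaN                 NaN
drop duplicate region (keep=last):
   cost   region  revenue  revenue_times_cost
2    58    South      NaN                 NaN
3    58     West     79.0              4582.0
4    59  Central    534.0             31506.0
5    39     East      NaN                 NaN
filter rows where cost > 39:
   cost   region  revenue  revenue_times_cost
2    58    South      NaN                 NaN
3    58     West     79.0              4582.0
4    59  Central    534.0             31506.0
Taking the max of column 'revenue_times_cost' gives 31506.0.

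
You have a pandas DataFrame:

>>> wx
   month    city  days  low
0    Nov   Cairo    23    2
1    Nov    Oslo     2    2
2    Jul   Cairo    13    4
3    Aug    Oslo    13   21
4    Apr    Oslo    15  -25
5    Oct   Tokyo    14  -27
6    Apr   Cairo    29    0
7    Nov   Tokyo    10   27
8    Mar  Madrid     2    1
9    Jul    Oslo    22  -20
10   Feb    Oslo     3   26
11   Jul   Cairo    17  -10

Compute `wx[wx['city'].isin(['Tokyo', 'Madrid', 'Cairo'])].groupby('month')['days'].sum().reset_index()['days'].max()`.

33

filter rows where city in ['Tokyo', 'Madrid', 'Cairo']:
   month    city  days  low
0    Nov   Cairo    23    2
2    Jul   Cairo    13    4
5    Oct   Tokyo    14  -27
6    Apr   Cairo    29    0
7    Nov   Tokyo    10   27
8    Mar  Madrid     2    1
11   Jul   Cairo    17  -10
group by month, sum of days:
month
Apr    29
Jul    30
Mar     2
Nov    33
Oct    14
Name: days, dtype: int64
reset_index():
  month  days
0   Apr    29
1   Jul    30
2   Mar     2
3   Nov    33
4   Oct    14
Hence 33.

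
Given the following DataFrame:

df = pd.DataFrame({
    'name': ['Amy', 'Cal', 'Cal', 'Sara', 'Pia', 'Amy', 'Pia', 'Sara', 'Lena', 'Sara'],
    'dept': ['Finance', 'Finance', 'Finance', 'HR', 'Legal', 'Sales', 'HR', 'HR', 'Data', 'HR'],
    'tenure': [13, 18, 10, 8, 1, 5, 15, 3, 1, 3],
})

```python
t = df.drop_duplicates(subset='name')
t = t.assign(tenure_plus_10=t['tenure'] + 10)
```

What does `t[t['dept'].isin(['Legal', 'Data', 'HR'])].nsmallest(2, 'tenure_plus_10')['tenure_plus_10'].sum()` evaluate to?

22

drop duplicate name (keep=first):
   name     dept  tenure
0   Amy  Finance      13
1   Cal  Finance      18
3  Sara       HR       8
4   Pia    Legal       1
8  Lena     Data       1
add column tenure_plus_10 = t['tenure'] + 10:
   name     dept  tenure  tenure_plus_10
0   Amy  Finance      13              23
1   Cal  Finance      18              28
3  Sara       HR       8              18
4   Pia    Legal       1              11
8  Lena     Data       1              11
filter rows where dept in ['Legal', 'Data', 'HR']:
   name   dept  tenure  tenure_plus_10
3  Sara     HR       8              18
4   Pia  Legal       1              11
8  Lena   Data       1              11
take 2 rows with smallest tenure_plus_10:
   name   dept  tenure  tenure_plus_10
4   Pia  Legal       1              11
8  Lena   Data       1              11
Finally, sum of column 'tenure_plus_10' = 22.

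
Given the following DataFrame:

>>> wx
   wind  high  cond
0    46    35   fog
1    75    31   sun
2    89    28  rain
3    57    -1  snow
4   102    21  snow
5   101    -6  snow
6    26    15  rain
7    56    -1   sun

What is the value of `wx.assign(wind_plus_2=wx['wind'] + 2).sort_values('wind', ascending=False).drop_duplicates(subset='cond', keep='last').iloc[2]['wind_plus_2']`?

add column wind_plus_2 = wx['wind'] + 2:
   wind  high  cond  wind_plus_2
0    46    35   fog           48
1    75    31   sun           77
2    89    28  rain           91
3    57    -1  snow           59
4   102    21  snow          104
5   101    -6  snow          103
6    26    15  rain           28
7    56    -1   sun           58
sort by wind descending:
   wind  high  cond  wind_plus_2
4   102    21  snow          104
5   101    -6  snow          103
2    89    28  rain           91
1    75    31   sun           77
3    57    -1  snow           59
7    56    -1   sun           58
0    46    35   fog           48
6    26    15  rain           28
drop duplicate cond (keep=last):
   wind  high  cond  wind_plus_2
3    57    -1  snow           59
7    56    -1   sun           58
0    46    35   fog           48
6    26    15  rain           28
Reading off the value at position 2, column 'wind_plus_2', we get 48.

48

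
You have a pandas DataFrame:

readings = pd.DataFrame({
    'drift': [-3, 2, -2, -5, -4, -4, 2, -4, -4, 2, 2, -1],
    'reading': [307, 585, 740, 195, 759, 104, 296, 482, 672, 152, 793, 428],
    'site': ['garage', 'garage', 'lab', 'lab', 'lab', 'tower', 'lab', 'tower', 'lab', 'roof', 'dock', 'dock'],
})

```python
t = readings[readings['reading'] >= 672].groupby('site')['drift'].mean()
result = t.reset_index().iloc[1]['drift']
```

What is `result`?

-3.33333333333

filter rows where reading >= 672:
    drift  reading  site
2      -2      740   lab
4      -4      759   lab
8      -4      672   lab
10      2      793  dock
group by site, mean of drift:
site
dock    2.000000
lab    -3.333333
Name: drift, dtype: float64
reset_index():
   site     drift
0  dock  2.000000
1   lab -3.333333
So iloc[1]['drift'] = -3.33333333333.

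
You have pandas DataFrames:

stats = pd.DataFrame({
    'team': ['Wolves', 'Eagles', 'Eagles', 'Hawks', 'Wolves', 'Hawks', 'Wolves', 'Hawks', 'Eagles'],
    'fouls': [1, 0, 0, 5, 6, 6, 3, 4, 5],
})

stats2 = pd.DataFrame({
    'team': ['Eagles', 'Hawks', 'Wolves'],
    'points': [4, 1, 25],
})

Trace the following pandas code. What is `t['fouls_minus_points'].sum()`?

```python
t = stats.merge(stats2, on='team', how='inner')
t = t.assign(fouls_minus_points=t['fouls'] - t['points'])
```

-60

merge on 'team' (how='inner') → 9 rows:
     team  fouls  points
0  Wolves      1      25
1  Eagles      0       4
2  Eagles      0       4
3   Hawks      5       1
4  Wolves      6      25
5   Hawks      6       1
6  Wolves      3      25
7   Hawks      4       1
8  Eagles      5       4
add column fouls_minus_points = t['fouls'] - t['points']:
     team  fouls  points  fouls_minus_points
0  Wolves      1      25                 -24
1  Eagles      0       4                  -4
2  Eagles      0       4                  -4
3   Hawks      5       1                   4
4  Wolves      6      25                 -19
5   Hawks      6       1                   5
6  Wolves      3      25                 -22
7   Hawks      4       1                   3
8  Eagles      5       4                   1
The sum of column 'fouls_minus_points' is -60.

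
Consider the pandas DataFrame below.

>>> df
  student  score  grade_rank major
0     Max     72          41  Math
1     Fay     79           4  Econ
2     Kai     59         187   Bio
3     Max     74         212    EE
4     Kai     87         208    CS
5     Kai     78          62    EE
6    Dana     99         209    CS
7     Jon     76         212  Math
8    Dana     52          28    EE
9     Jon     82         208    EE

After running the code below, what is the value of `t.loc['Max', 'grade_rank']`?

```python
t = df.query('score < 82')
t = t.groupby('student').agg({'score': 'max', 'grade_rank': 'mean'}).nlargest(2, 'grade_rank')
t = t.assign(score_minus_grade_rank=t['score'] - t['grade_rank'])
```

filter rows where score < 82:
  student  score  grade_rank major
0     Max     72          41  Math
1     Fay     79           4  Econ
2     Kai     59         187   Bio
3     Max     74         212    EE
5     Kai     78          62    EE
7     Jon     76         212  Math
8    Dana     52          28    EE
group by student: max(score), mean(grade_rank):
         score  grade_rank
student                   
Dana        52        28.0
Fay         79         4.0
Jon         76       212.0
Kai         78       124.5
Max         74       126.5
take 2 rows with largest grade_rank:
         score  grade_rank
student                   
Jon         76       212.0
Max         74       126.5
add column score_minus_grade_rank = t['score'] - t['grade_rank']:
         score  grade_rank  score_minus_grade_rank
student                                           
Jon         76       212.0                  -136.0
Max         74       126.5                   -52.5

126.5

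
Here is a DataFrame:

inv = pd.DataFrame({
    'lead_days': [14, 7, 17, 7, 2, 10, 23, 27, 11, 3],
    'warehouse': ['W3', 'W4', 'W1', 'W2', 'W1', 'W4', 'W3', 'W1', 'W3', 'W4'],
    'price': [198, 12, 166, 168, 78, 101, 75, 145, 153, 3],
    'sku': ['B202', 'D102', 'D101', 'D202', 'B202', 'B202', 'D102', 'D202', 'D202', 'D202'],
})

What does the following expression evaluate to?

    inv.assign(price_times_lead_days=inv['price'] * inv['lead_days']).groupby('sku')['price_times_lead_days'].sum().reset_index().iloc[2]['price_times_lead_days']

1809

add column price_times_lead_days = inv['price'] * inv['lead_days']:
   lead_days warehouse  price   sku  price_times_lead_days
0         14        W3    198  B202                   2772
1          7        W4     12  D102                     84
2         17        W1    166  D101                   2822
3          7        W2    168  D202                   1176
4          2        W1     78  B202                    156
5         10        W4    101  B202                   1010
6         23        W3     75  D102                   1725
7         27        W1    145  D202                   3915
8         11        W3    153  D202                   1683
9          3        W4      3  D202                      9
group by sku, sum of price_times_lead_days:
sku
B202    3938
D101    2822
D102    1809
D202    6783
Name: price_times_lead_days, dtype: int64
reset_index():
    sku  price_times_lead_days
0  B202                   3938
1  D101                   2822
2  D102                   1809
3  D202                   6783
value at position 2, column 'price_times_lead_days' → 1809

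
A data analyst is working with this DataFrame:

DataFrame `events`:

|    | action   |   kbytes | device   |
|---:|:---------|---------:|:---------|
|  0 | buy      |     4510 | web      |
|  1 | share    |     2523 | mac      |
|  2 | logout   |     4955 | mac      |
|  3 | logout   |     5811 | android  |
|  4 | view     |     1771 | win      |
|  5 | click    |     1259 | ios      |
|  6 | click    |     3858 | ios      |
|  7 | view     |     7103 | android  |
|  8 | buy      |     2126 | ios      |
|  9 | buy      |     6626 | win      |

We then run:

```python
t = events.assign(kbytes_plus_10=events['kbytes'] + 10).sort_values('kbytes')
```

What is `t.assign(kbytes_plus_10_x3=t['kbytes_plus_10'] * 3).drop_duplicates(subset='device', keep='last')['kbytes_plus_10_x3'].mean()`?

add column kbytes_plus_10 = events['kbytes'] + 10:
   action  kbytes   device  kbytes_plus_10
0     buy    4510      web            4520
1   share    2523      mac            2533
2  logout    4955      mac            4965
3  logout    5811  android            5821
4    view    1771      win            1781
5   click    1259      ios            1269
6   click    3858      ios            3868
7    view    7103  android            7113
8     buy    2126      ios            2136
9     buy    6626      win            6636
sort by kbytes:
   action  kbytes   device  kbytes_plus_10
5   click    1259      ios            1269
4    view    1771      win            1781
8     buy    2126      ios            2136
1   share    2523      mac            2533
6   click    3858      ios            3868
0     buy    4510      web            4520
2  logout    4955      mac            4965
3  logout    5811  android            5821
9     buy    6626      win            6636
7    view    7103  android            7113
add column kbytes_plus_10_x3 = t['kbytes_plus_10'] * 3:
   action  kbytes   device  kbytes_plus_10  kbytes_plus_10_x3
5   click    1259      ios            1269               3807
4    view    1771      win            1781               5343
8     buy    2126      ios            2136               6408
1   share    2523      mac            2533               7599
6   click    3858      ios            3868              11604
0     buy    4510      web            4520              13560
2  logout    4955      mac            4965              14895
3  logout    5811  android            5821              17463
9     buy    6626      win            6636              19908
7    view    7103  android            7113              21339
drop duplicate device (keep=last):
   action  kbytes   device  kbytes_plus_10  kbytes_plus_10_x3
6   click    3858      ios            3868              11604
0     buy    4510      web            4520              13560
2  logout    4955      mac            4965              14895
9     buy    6626      win            6636              19908
7    view    7103  android            7113              21339

16261.2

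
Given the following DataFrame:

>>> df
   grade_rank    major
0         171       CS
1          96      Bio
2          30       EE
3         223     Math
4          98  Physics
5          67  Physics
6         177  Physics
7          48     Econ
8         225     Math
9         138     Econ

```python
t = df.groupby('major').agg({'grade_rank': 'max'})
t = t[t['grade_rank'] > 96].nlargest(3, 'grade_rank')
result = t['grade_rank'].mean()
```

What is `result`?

group by major, max of grade_rank:
         grade_rank
major              
Bio              96
CS              171
EE               30
Econ            138
Math            225
Physics         177
filter rows where grade_rank > 96:
         grade_rank
major              
CS              171
Econ            138
Math            225
Physics         177
take 3 rows with largest grade_rank:
         grade_rank
major              
Math            225
Physics         177
CS              171
Then the mean of column 'grade_rank': 191.0

191.0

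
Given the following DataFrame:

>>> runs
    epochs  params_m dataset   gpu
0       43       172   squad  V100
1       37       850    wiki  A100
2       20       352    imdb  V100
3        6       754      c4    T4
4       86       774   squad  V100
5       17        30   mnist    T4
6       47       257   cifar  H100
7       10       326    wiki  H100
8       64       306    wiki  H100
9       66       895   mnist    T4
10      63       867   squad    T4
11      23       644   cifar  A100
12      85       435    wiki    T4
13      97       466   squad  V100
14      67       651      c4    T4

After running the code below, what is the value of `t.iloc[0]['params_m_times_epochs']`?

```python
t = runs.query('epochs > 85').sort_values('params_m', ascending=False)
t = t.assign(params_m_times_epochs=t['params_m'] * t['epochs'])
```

66564

filter rows where epochs > 85:
    epochs  params_m dataset   gpu
4       86       774   squad  V100
13      97       466   squad  V100
sort by params_m descending:
    epochs  params_m dataset   gpu
4       86       774   squad  V100
13      97       466   squad  V100
add column params_m_times_epochs = t['params_m'] * t['epochs']:
    epochs  params_m dataset   gpu  params_m_times_epochs
4       86       774   squad  V100                  66564
13      97       466   squad  V100                  45202
Then the value at position 0, column 'params_m_times_epochs': 66564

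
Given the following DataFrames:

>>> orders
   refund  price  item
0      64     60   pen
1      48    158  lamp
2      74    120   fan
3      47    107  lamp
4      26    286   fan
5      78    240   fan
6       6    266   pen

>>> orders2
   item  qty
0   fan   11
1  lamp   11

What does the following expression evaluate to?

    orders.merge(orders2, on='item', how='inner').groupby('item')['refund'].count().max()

3

merge on 'item' (how='inner') → 5 rows:
   refund  price  item  qty
0      48    158  lamp   11
1      74    120   fan   11
2      47    107  lamp   11
3      26    286   fan   11
4      78    240   fan   11
group by item, count of refund:
item
fan     3
lamp    2
Name: refund, dtype: int64
max of the resulting series → 3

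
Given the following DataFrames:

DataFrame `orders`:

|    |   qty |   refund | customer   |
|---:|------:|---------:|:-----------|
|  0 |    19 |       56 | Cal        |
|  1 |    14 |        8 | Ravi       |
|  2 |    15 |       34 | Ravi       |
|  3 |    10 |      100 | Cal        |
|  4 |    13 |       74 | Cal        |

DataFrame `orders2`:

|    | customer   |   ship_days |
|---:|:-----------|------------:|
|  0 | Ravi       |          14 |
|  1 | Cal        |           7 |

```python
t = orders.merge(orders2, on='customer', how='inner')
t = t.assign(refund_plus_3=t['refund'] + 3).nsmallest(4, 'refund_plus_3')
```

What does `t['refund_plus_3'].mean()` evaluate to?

merge on 'customer' (how='inner') → 5 rows:
   qty  refund customer  ship_days
0   19      56      Cal          7
1   14       8     Ravi         14
2   15      34     Ravi         14
3   10     100      Cal          7
4   13      74      Cal          7
add column refund_plus_3 = t['refund'] + 3:
   qty  refund customer  ship_days  refund_plus_3
0   19      56      Cal          7             59
1   14       8     Ravi         14             11
2   15      34     Ravi         14             37
3   10     100      Cal          7            103
4   13      74      Cal          7             77
take 4 rows with smallest refund_plus_3:
   qty  refund customer  ship_days  refund_plus_3
1   14       8     Ravi         14             11
2   15      34     Ravi         14             37
0   19      56      Cal          7             59
4   13      74      Cal          7             77
Then the mean of column 'refund_plus_3': 46.0

46.0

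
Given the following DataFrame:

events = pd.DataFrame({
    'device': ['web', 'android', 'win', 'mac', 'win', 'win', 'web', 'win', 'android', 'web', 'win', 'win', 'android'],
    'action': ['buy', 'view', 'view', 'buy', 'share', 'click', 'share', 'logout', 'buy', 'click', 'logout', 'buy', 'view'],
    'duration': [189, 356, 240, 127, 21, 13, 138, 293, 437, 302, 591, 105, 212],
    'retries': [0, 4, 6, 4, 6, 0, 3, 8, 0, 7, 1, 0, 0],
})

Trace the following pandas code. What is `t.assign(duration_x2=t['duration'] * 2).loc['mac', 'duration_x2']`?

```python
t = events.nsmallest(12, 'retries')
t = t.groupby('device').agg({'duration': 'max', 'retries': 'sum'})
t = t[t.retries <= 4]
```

254

take 12 rows with smallest retries:
     device  action  duration  retries
0       web     buy       189        0
5       win   click        13        0
8   android     buy       437        0
11      win     buy       105        0
12  android    view       212        0
10      win  logout       591        1
6       web   share       138        3
1   android    view       356        4
3       mac     buy       127        4
2       win    view       240        6
4       win   share        21        6
9       web   click       302        7
group by device: max(duration), sum(retries):
         duration  retries
device                    
android       437        4
mac           127        4
web           302       10
win           591       13
filter rows where retries <= 4:
         duration  retries
device                    
android       437        4
mac           127        4
add column duration_x2 = t['duration'] * 2:
         duration  retries  duration_x2
device                                 
android       437        4          874
mac           127        4          254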